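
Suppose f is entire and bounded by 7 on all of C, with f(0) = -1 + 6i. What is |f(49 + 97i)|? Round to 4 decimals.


Step 1: By Liouville's theorem, a bounded entire function is constant.
Step 2: f(z) = f(0) = -1 + 6i for all z.
Step 3: |f(w)| = |-1 + 6i| = sqrt(1 + 36)
Step 4: = 6.0828

6.0828


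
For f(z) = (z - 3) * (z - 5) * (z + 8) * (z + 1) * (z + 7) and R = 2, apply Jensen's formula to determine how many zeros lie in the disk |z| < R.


Jensen's formula: (1/2pi)*integral log|f(Re^it)|dt = log|f(0)| + sum_{|a_k|<R} log(R/|a_k|)
Step 1: f(0) = (-3) * (-5) * 8 * 1 * 7 = 840
Step 2: log|f(0)| = log|3| + log|5| + log|-8| + log|-1| + log|-7| = 6.7334
Step 3: Zeros inside |z| < 2: -1
Step 4: Jensen sum = log(2/1) = 0.6931
Step 5: n(R) = number of terms in the Jensen sum = count of zeros inside |z| < 2 = 1

1


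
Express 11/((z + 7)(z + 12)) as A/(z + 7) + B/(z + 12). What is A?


Step 1: Multiply both sides by (z + 7) and set z = -7
Step 2: A = 11 / (-7 + 12)
Step 3: A = 11 / 5
Step 4: A = 11/5

11/5


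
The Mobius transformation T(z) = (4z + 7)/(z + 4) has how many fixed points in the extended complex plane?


Step 1: Fixed points satisfy T(z) = z
Step 2: z^2 - 7 = 0
Step 3: Discriminant = 0^2 - 4*1*(-7) = 28
Step 4: Number of fixed points = 2

2


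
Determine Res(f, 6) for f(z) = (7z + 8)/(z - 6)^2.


Step 1: Pole of order 2 at z = 6
Step 2: Res = lim d/dz [(z - 6)^2 * f(z)] as z -> 6
Step 3: (z - 6)^2 * f(z) = 7z + 8
Step 4: d/dz[7z + 8] = 7

7


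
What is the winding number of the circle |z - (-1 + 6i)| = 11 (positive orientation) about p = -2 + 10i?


Step 1: Center c = (-1, 6), radius = 11
Step 2: |p - c|^2 = (-1)^2 + 4^2 = 17
Step 3: r^2 = 121
Step 4: |p-c| < r so winding number = 1

1


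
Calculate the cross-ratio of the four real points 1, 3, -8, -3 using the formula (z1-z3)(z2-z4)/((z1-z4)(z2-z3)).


Step 1: (z1-z3)(z2-z4) = 9 * 6 = 54
Step 2: (z1-z4)(z2-z3) = 4 * 11 = 44
Step 3: Cross-ratio = 54/44 = 27/22

27/22


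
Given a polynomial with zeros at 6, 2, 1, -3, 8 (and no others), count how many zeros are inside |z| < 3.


Step 1: Check each root:
  z = 6: |6| = 6 >= 3
  z = 2: |2| = 2 < 3
  z = 1: |1| = 1 < 3
  z = -3: |-3| = 3 >= 3
  z = 8: |8| = 8 >= 3
Step 2: Count = 2

2


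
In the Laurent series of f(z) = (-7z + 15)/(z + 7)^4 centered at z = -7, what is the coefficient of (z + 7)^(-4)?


Step 1: Write the numerator in powers of (z + 7): -7z + 15 = -7(z + 7) + (-7*(-7) + 15) = -7(z + 7) + 64
Step 2: Divide by (z + 7)^4: f(z) = 64(z + 7)^(-4) - 7(z + 7)^(-3)
Step 3: This finite sum is the Laurent series of f about z = -7.
Step 4: Coefficient of (z + 7)^(-4) = -7*(-7) + 15 = 64

64


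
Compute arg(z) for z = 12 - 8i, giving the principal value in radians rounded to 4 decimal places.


Step 1: z = 12 - 8i
Step 2: arg(z) = atan2(-8, 12)
Step 3: arg(z) = -0.588

-0.588


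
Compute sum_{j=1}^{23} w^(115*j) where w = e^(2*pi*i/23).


Step 1: The sum sum_{j=1}^{n} w^(k*j) equals n if n | k, else 0.
Step 2: Here n = 23, k = 115
Step 3: Does n divide k? 23 | 115 -> True
Step 4: Sum = 23

23


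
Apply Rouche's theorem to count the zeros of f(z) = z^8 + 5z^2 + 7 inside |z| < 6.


Step 1: On |z| = 6 the three terms have sizes |z^8| = 6^8 = 1679616, |5z^2| = 5*6^2 = 180, |7| = 7
Step 2: The dominant term is g(z) = z^8; let h(z) = 5z^2 + 7 so f = g + h
Step 3: On |z| = 6: |g| = 1679616 and |h| <= 180 + 7 = 187
Step 4: Since 1679616 > 187, |h| < |g| on |z| = 6, so by Rouche f has the same number of zeros as g inside |z| < 6
Step 5: g(z) = z^8 has 8 zeros (all at the origin) inside |z| < 6. Answer = 8

8


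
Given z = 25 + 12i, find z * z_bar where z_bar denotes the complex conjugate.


Step 1: conj(z) = 25 - 12i
Step 2: z * conj(z) = 25^2 + 12^2
Step 3: = 625 + 144 = 769

769


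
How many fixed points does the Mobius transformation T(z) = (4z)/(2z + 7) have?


Step 1: Fixed points satisfy T(z) = z
Step 2: 2z^2 + 3z = 0
Step 3: Discriminant = 3^2 - 4*2*0 = 9
Step 4: Number of fixed points = 2

2


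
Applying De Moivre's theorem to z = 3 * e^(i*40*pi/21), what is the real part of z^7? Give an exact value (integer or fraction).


Step 1: By De Moivre's theorem, z^7 = 3^7 * e^(i*7*40*pi/21) = 2187 * (cos(40*pi/3) + i*sin(40*pi/3))
Step 2: |z|^7 = 3^7 = 2187
Step 3: Reduce the angle mod 2*pi: 40*pi/3 - 12*pi = 4*pi/3
Step 4: cos(4*pi/3) = -1/2
Step 5: Re(z^7) = 2187 * (-1/2) = -2187/2

-2187/2


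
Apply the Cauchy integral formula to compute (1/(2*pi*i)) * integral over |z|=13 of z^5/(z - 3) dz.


Step 1: f(z) = z^5, a = 3 is inside |z| = 13
Step 2: By Cauchy integral formula: (1/(2pi*i)) * integral = f(a)
Step 3: f(3) = 3^5 = 243

243


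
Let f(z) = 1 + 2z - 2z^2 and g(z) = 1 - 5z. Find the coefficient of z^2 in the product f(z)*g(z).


Step 1: z^2 term in f*g comes from: (1)*(0) + (2z)*(-5z) + (-2z^2)*(1)
Step 2: = 0 - 10 - 2
Step 3: = -12

-12


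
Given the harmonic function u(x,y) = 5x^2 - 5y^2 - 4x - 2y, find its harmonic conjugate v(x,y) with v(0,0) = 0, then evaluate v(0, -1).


Step 1: v_x = -u_y = 10y + 2
Step 2: v_y = u_x = 10x - 4
Step 3: v = 10xy + 2x - 4y + C
Step 4: v(0,0) = 0 => C = 0
Step 5: v(0, -1) = 4

4


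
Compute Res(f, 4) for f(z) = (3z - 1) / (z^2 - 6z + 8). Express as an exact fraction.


Step 1: Q(z) = z^2 - 6z + 8 = (z - 4)(z - 2)
Step 2: Q'(z) = 2z - 6
Step 3: Q'(4) = 2, P(4) = 11
Step 4: Res = P(4)/Q'(4) = 11/2 = 11/2

11/2


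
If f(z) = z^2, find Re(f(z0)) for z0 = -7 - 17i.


Step 1: z0 = -7 - 17i
Step 2: z0^2 = (-7)^2 - (-17)^2 + 238i
Step 3: real part = 49 - 289 = -240

-240


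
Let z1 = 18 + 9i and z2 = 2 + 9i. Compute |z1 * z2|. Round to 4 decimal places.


Step 1: |z1| = sqrt(18^2 + 9^2) = sqrt(405)
Step 2: |z2| = sqrt(2^2 + 9^2) = sqrt(85)
Step 3: |z1*z2| = |z1|*|z2| = sqrt(405) * sqrt(85) = sqrt(405 * 85) = sqrt(34425)
Step 4: = 185.5398

185.5398


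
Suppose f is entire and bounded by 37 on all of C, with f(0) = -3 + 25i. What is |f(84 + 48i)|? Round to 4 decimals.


Step 1: By Liouville's theorem, a bounded entire function is constant.
Step 2: f(z) = f(0) = -3 + 25i for all z.
Step 3: |f(w)| = |-3 + 25i| = sqrt(9 + 625)
Step 4: = 25.1794

25.1794


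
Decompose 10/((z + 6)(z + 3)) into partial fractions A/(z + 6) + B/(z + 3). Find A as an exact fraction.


Step 1: Multiply both sides by (z + 6) and set z = -6
Step 2: A = 10 / (-6 + 3)
Step 3: A = 10 / (-3)
Step 4: A = -10/3

-10/3


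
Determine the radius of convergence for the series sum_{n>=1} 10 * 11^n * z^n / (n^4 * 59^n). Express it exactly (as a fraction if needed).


Step 1: General term a_n = 10 * 11^n / (n^4 * 59^n)
Step 2: By the root test, |a_n|^(1/n) = 10^(1/n) * 11 / (n^(4/n) * 59) -> 11/59 as n -> infinity (since 10^(1/n) -> 1 and n^(4/n) -> 1)
Step 3: R = 1/lim|a_n|^(1/n) = 59/11

59/11


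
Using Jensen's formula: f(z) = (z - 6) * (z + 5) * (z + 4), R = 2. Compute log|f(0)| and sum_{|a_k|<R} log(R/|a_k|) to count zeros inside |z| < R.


Jensen's formula: (1/2pi)*integral log|f(Re^it)|dt = log|f(0)| + sum_{|a_k|<R} log(R/|a_k|)
Step 1: f(0) = (-6) * 5 * 4 = -120
Step 2: log|f(0)| = log|6| + log|-5| + log|-4| = 4.7875
Step 3: Zeros inside |z| < 2: none
Step 4: Jensen sum = (empty sum) = 0
Step 5: n(R) = number of terms in the Jensen sum = count of zeros inside |z| < 2 = 0

0


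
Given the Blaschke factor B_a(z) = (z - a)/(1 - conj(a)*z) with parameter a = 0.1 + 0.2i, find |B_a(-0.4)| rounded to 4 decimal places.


Step 1: Numerator z0 - a = -0.4 - (0.1 + 0.2i) = -0.5 - 0.2i
Step 2: Denominator 1 - conj(a)*z0 = 1 - (0.1 - 0.2i)*(-0.4) = 1.04 - 0.08i
Step 3: |z0 - a|^2 = (-0.5)^2 + (-0.2)^2 = 0.29; |1 - conj(a)*z0|^2 = 1.04^2 + (-0.08)^2 = 1.088
Step 4: |B_a(-0.4)| = sqrt(0.29 / 1.088) = sqrt(0.266544)
Step 5: = 0.5163

0.5163


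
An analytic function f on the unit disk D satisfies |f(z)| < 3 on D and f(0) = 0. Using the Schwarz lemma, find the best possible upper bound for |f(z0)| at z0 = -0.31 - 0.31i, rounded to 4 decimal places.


Step 1: g = f/3 maps D -> D with g(0) = 0, so by the Schwarz lemma |g(z)| <= |z|, i.e. |f(z)| <= 3|z|; this is sharp (f(z) = 3z).
Step 2: |z0|^2 = (-0.31)^2 + (-0.31)^2 = 0.1922
Step 3: |z0| = sqrt(0.1922) = 0.438406
Step 4: Best bound = 3 * |z0| = 3 * 0.438406 = 1.3152

1.3152


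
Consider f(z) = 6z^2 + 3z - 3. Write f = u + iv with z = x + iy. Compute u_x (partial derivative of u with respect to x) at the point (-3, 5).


Step 1: f(z) = 6(x+iy)^2 + 3(x+iy) - 3
Step 2: u = 6(x^2 - y^2) + 3x - 3
Step 3: u_x = 12x + 3
Step 4: At (-3, 5): u_x = -36 + 3 = -33

-33


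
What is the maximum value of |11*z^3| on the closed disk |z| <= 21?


Step 1: On |z| = 21, |f(z)| = 11 * |z|^3 = 11 * 21^3
Step 2: By maximum modulus principle, maximum is on boundary.
Step 3: Maximum = 11 * 9261 = 101871

101871


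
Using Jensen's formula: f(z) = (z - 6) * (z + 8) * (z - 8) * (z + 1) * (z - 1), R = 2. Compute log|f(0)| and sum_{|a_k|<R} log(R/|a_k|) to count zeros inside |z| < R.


Jensen's formula: (1/2pi)*integral log|f(Re^it)|dt = log|f(0)| + sum_{|a_k|<R} log(R/|a_k|)
Step 1: f(0) = (-6) * 8 * (-8) * 1 * (-1) = -384
Step 2: log|f(0)| = log|6| + log|-8| + log|8| + log|-1| + log|1| = 5.9506
Step 3: Zeros inside |z| < 2: -1, 1
Step 4: Jensen sum = log(2/1) + log(2/1) = 1.3863
Step 5: n(R) = number of terms in the Jensen sum = count of zeros inside |z| < 2 = 2

2


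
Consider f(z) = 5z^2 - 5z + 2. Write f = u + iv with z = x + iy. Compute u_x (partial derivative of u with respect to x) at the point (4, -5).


Step 1: f(z) = 5(x+iy)^2 - 5(x+iy) + 2
Step 2: u = 5(x^2 - y^2) - 5x + 2
Step 3: u_x = 10x - 5
Step 4: At (4, -5): u_x = 40 - 5 = 35

35


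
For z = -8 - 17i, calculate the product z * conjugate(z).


Step 1: conj(z) = -8 + 17i
Step 2: z * conj(z) = (-8)^2 + (-17)^2
Step 3: = 64 + 289 = 353

353


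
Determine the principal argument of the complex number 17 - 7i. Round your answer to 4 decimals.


Step 1: z = 17 - 7i
Step 2: arg(z) = atan2(-7, 17)
Step 3: arg(z) = -0.3906

-0.3906


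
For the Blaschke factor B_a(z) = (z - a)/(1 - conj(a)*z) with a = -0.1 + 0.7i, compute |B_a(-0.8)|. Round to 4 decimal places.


Step 1: Numerator z0 - a = -0.8 - (-0.1 + 0.7i) = -0.7 - 0.7i
Step 2: Denominator 1 - conj(a)*z0 = 1 - (-0.1 - 0.7i)*(-0.8) = 0.92 - 0.56i
Step 3: |z0 - a|^2 = (-0.7)^2 + (-0.7)^2 = 0.98; |1 - conj(a)*z0|^2 = 0.92^2 + (-0.56)^2 = 1.16
Step 4: |B_a(-0.8)| = sqrt(0.98 / 1.16) = sqrt(0.844828)
Step 5: = 0.9191

0.9191


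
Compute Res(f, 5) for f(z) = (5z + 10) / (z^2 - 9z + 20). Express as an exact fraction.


Step 1: Q(z) = z^2 - 9z + 20 = (z - 5)(z - 4)
Step 2: Q'(z) = 2z - 9
Step 3: Q'(5) = 1, P(5) = 35
Step 4: Res = P(5)/Q'(5) = 35/1 = 35

35


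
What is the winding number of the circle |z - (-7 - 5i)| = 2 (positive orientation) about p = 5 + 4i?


Step 1: Center c = (-7, -5), radius = 2
Step 2: |p - c|^2 = 12^2 + 9^2 = 225
Step 3: r^2 = 4
Step 4: |p-c| > r so winding number = 0

0


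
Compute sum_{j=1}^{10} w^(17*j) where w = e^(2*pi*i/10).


Step 1: The sum sum_{j=1}^{n} w^(k*j) equals n if n | k, else 0.
Step 2: Here n = 10, k = 17
Step 3: Does n divide k? 10 | 17 -> False
Step 4: Sum = 0

0


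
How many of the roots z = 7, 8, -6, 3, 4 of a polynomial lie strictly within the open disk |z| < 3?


Step 1: Check each root:
  z = 7: |7| = 7 >= 3
  z = 8: |8| = 8 >= 3
  z = -6: |-6| = 6 >= 3
  z = 3: |3| = 3 >= 3
  z = 4: |4| = 4 >= 3
Step 2: Count = 0

0


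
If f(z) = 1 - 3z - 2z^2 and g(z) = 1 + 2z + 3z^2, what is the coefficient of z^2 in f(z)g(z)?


Step 1: z^2 term in f*g comes from: (1)*(3z^2) + (-3z)*(2z) + (-2z^2)*(1)
Step 2: = 3 - 6 - 2
Step 3: = -5

-5


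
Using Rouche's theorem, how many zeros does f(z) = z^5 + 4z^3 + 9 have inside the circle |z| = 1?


Step 1: On |z| = 1 the three terms have sizes |z^5| = 1^5 = 1, |4z^3| = 4*1^3 = 4, |9| = 9
Step 2: The dominant term is g(z) = 9; let h(z) = z^5 + 4z^3 so f = g + h
Step 3: On |z| = 1: |g| = 9 and |h| <= 1 + 4 = 5
Step 4: Since 9 > 5, |h| < |g| on |z| = 1, so by Rouche f has the same number of zeros as g inside |z| < 1
Step 5: g(z) = 9 is a nonzero constant with no zeros inside |z| < 1. Answer = 0

0


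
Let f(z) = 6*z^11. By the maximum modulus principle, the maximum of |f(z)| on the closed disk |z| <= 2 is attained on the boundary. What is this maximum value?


Step 1: On |z| = 2, |f(z)| = 6 * |z|^11 = 6 * 2^11
Step 2: By maximum modulus principle, maximum is on boundary.
Step 3: Maximum = 6 * 2048 = 12288

12288


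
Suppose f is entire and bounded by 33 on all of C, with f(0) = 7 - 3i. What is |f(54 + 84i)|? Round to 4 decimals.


Step 1: By Liouville's theorem, a bounded entire function is constant.
Step 2: f(z) = f(0) = 7 - 3i for all z.
Step 3: |f(w)| = |7 - 3i| = sqrt(49 + 9)
Step 4: = 7.6158

7.6158


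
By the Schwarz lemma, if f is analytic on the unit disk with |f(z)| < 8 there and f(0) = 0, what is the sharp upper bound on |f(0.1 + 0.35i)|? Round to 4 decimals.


Step 1: g = f/8 maps D -> D with g(0) = 0, so by the Schwarz lemma |g(z)| <= |z|, i.e. |f(z)| <= 8|z|; this is sharp (f(z) = 8z).
Step 2: |z0|^2 = 0.1^2 + 0.35^2 = 0.1325
Step 3: |z0| = sqrt(0.1325) = 0.364005
Step 4: Best bound = 8 * |z0| = 8 * 0.364005 = 2.912

2.912


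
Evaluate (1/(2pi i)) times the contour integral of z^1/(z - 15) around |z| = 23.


Step 1: f(z) = z^1, a = 15 is inside |z| = 23
Step 2: By Cauchy integral formula: (1/(2pi*i)) * integral = f(a)
Step 3: f(15) = 15^1 = 15

15


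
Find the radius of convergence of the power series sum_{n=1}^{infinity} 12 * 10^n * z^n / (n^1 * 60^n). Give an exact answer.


Step 1: General term a_n = 12 * 10^n / (n^1 * 60^n)
Step 2: By the root test, |a_n|^(1/n) = 12^(1/n) * 10 / (n^(1/n) * 60) -> 10/60 as n -> infinity (since 12^(1/n) -> 1 and n^(1/n) -> 1)
Step 3: R = 1/lim|a_n|^(1/n) = 60/10 = 6

6


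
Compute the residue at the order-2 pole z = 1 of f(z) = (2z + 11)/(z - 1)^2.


Step 1: Pole of order 2 at z = 1
Step 2: Res = lim d/dz [(z - 1)^2 * f(z)] as z -> 1
Step 3: (z - 1)^2 * f(z) = 2z + 11
Step 4: d/dz[2z + 11] = 2

2


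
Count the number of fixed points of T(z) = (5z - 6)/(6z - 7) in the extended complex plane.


Step 1: Fixed points satisfy T(z) = z
Step 2: 6z^2 - 12z + 6 = 0
Step 3: Discriminant = (-12)^2 - 4*6*6 = 0
Step 4: Number of fixed points = 1

1


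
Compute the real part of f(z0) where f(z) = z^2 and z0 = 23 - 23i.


Step 1: z0 = 23 - 23i
Step 2: z0^2 = 23^2 - (-23)^2 - 1058i
Step 3: real part = 529 - 529 = 0

0


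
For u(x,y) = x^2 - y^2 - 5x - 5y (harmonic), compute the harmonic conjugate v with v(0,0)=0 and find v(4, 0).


Step 1: v_x = -u_y = 2y + 5
Step 2: v_y = u_x = 2x - 5
Step 3: v = 2xy + 5x - 5y + C
Step 4: v(0,0) = 0 => C = 0
Step 5: v(4, 0) = 20

20


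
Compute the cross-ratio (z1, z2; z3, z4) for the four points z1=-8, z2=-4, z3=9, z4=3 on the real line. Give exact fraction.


Step 1: (z1-z3)(z2-z4) = (-17) * (-7) = 119
Step 2: (z1-z4)(z2-z3) = (-11) * (-13) = 143
Step 3: Cross-ratio = 119/143 = 119/143

119/143


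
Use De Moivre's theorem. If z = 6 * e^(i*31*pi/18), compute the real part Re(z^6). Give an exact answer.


Step 1: By De Moivre's theorem, z^6 = 6^6 * e^(i*6*31*pi/18) = 46656 * (cos(31*pi/3) + i*sin(31*pi/3))
Step 2: |z|^6 = 6^6 = 46656
Step 3: Reduce the angle mod 2*pi: 31*pi/3 - 10*pi = pi/3
Step 4: cos(pi/3) = 1/2
Step 5: Re(z^6) = 46656 * 1/2 = 23328

23328


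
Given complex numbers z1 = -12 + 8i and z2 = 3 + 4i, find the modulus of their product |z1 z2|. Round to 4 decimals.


Step 1: |z1| = sqrt((-12)^2 + 8^2) = sqrt(208)
Step 2: |z2| = sqrt(3^2 + 4^2) = sqrt(25)
Step 3: |z1*z2| = |z1|*|z2| = sqrt(208) * sqrt(25) = sqrt(208 * 25) = sqrt(5200)
Step 4: = 72.111

72.111


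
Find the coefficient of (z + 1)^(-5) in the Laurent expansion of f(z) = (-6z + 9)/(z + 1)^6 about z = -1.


Step 1: Write the numerator in powers of (z + 1): -6z + 9 = -6(z + 1) + (-6*(-1) + 9) = -6(z + 1) + 15
Step 2: Divide by (z + 1)^6: f(z) = 15(z + 1)^(-6) - 6(z + 1)^(-5)
Step 3: This finite sum is the Laurent series of f about z = -1.
Step 4: Coefficient of (z + 1)^(-5) = coefficient of (z + 1) in the re-centred numerator = -6

-6


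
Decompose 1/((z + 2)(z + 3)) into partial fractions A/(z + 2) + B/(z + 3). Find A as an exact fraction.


Step 1: Multiply both sides by (z + 2) and set z = -2
Step 2: A = 1 / (-2 + 3)
Step 3: A = 1 / 1
Step 4: A = 1

1


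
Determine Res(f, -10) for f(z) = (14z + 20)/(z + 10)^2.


Step 1: Pole of order 2 at z = -10
Step 2: Res = lim d/dz [(z + 10)^2 * f(z)] as z -> -10
Step 3: (z + 10)^2 * f(z) = 14z + 20
Step 4: d/dz[14z + 20] = 14

14


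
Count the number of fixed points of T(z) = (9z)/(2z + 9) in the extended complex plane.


Step 1: Fixed points satisfy T(z) = z
Step 2: 2z^2 = 0
Step 3: Discriminant = 0^2 - 4*2*0 = 0
Step 4: Number of fixed points = 1

1


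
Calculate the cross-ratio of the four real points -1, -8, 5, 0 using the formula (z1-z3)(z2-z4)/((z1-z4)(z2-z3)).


Step 1: (z1-z3)(z2-z4) = (-6) * (-8) = 48
Step 2: (z1-z4)(z2-z3) = (-1) * (-13) = 13
Step 3: Cross-ratio = 48/13 = 48/13

48/13


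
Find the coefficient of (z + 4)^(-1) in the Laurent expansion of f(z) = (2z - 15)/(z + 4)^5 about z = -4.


Step 1: Write the numerator in powers of (z + 4): 2z - 15 = 2(z + 4) + (2*(-4) - 15) = 2(z + 4) - 23
Step 2: Divide by (z + 4)^5: f(z) = -23(z + 4)^(-5) + 2(z + 4)^(-4)
Step 3: This finite sum is the Laurent series of f about z = -4.
Step 4: Only the powers -5 and -4 appear, so the coefficient of (z + 4)^(-1) = 0

0


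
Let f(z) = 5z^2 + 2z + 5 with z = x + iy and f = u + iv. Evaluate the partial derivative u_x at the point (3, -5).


Step 1: f(z) = 5(x+iy)^2 + 2(x+iy) + 5
Step 2: u = 5(x^2 - y^2) + 2x + 5
Step 3: u_x = 10x + 2
Step 4: At (3, -5): u_x = 30 + 2 = 32

32


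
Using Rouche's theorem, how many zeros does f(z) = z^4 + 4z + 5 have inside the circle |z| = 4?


Step 1: On |z| = 4 the three terms have sizes |z^4| = 4^4 = 256, |4z| = 4*4 = 16, |5| = 5
Step 2: The dominant term is g(z) = z^4; let h(z) = 4z + 5 so f = g + h
Step 3: On |z| = 4: |g| = 256 and |h| <= 16 + 5 = 21
Step 4: Since 256 > 21, |h| < |g| on |z| = 4, so by Rouche f has the same number of zeros as g inside |z| < 4
Step 5: g(z) = z^4 has 4 zeros (all at the origin) inside |z| < 4. Answer = 4

4


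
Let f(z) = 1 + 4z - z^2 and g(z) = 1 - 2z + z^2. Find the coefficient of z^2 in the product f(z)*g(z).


Step 1: z^2 term in f*g comes from: (1)*(z^2) + (4z)*(-2z) + (-z^2)*(1)
Step 2: = 1 - 8 - 1
Step 3: = -8

-8


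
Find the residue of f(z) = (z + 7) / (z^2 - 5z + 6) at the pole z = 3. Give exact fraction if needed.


Step 1: Q(z) = z^2 - 5z + 6 = (z - 3)(z - 2)
Step 2: Q'(z) = 2z - 5
Step 3: Q'(3) = 1, P(3) = 10
Step 4: Res = P(3)/Q'(3) = 10/1 = 10

10


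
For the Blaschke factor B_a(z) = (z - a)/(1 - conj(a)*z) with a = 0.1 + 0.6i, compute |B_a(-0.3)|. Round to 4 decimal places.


Step 1: Numerator z0 - a = -0.3 - (0.1 + 0.6i) = -0.4 - 0.6i
Step 2: Denominator 1 - conj(a)*z0 = 1 - (0.1 - 0.6i)*(-0.3) = 1.03 - 0.18i
Step 3: |z0 - a|^2 = (-0.4)^2 + (-0.6)^2 = 0.52; |1 - conj(a)*z0|^2 = 1.03^2 + (-0.18)^2 = 1.0933
Step 4: |B_a(-0.3)| = sqrt(0.52 / 1.0933) = sqrt(0.475624)
Step 5: = 0.6897

0.6897


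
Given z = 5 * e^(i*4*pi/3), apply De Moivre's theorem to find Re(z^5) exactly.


Step 1: By De Moivre's theorem, z^5 = 5^5 * e^(i*5*4*pi/3) = 3125 * (cos(20*pi/3) + i*sin(20*pi/3))
Step 2: |z|^5 = 5^5 = 3125
Step 3: Reduce the angle mod 2*pi: 20*pi/3 - 6*pi = 2*pi/3
Step 4: cos(2*pi/3) = -1/2
Step 5: Re(z^5) = 3125 * (-1/2) = -3125/2

-3125/2


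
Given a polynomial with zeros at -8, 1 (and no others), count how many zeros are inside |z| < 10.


Step 1: Check each root:
  z = -8: |-8| = 8 < 10
  z = 1: |1| = 1 < 10
Step 2: Count = 2

2


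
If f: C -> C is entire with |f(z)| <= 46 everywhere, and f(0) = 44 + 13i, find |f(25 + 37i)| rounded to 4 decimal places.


Step 1: By Liouville's theorem, a bounded entire function is constant.
Step 2: f(z) = f(0) = 44 + 13i for all z.
Step 3: |f(w)| = |44 + 13i| = sqrt(1936 + 169)
Step 4: = 45.8803

45.8803


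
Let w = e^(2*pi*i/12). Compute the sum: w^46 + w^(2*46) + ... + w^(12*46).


Step 1: The sum sum_{j=1}^{n} w^(k*j) equals n if n | k, else 0.
Step 2: Here n = 12, k = 46
Step 3: Does n divide k? 12 | 46 -> False
Step 4: Sum = 0

0


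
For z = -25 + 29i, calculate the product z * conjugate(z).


Step 1: conj(z) = -25 - 29i
Step 2: z * conj(z) = (-25)^2 + 29^2
Step 3: = 625 + 841 = 1466

1466


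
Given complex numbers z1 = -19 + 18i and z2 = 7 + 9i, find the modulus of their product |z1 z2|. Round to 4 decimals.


Step 1: |z1| = sqrt((-19)^2 + 18^2) = sqrt(685)
Step 2: |z2| = sqrt(7^2 + 9^2) = sqrt(130)
Step 3: |z1*z2| = |z1|*|z2| = sqrt(685) * sqrt(130) = sqrt(685 * 130) = sqrt(89050)
Step 4: = 298.4125

298.4125


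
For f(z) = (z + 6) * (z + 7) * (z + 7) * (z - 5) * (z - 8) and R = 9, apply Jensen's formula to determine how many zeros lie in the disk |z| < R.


Jensen's formula: (1/2pi)*integral log|f(Re^it)|dt = log|f(0)| + sum_{|a_k|<R} log(R/|a_k|)
Step 1: f(0) = 6 * 7 * 7 * (-5) * (-8) = 11760
Step 2: log|f(0)| = log|-6| + log|-7| + log|-7| + log|5| + log|8| = 9.3725
Step 3: Zeros inside |z| < 9: -6, -7, -7, 5, 8
Step 4: Jensen sum = log(9/6) + log(9/7) + log(9/7) + log(9/5) + log(9/8) = 1.6137
Step 5: n(R) = number of terms in the Jensen sum = count of zeros inside |z| < 9 = 5

5


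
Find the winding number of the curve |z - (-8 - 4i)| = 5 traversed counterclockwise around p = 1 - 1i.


Step 1: Center c = (-8, -4), radius = 5
Step 2: |p - c|^2 = 9^2 + 3^2 = 90
Step 3: r^2 = 25
Step 4: |p-c| > r so winding number = 0

0


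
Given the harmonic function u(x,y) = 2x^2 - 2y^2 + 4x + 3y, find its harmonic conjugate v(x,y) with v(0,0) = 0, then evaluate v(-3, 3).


Step 1: v_x = -u_y = 4y - 3
Step 2: v_y = u_x = 4x + 4
Step 3: v = 4xy - 3x + 4y + C
Step 4: v(0,0) = 0 => C = 0
Step 5: v(-3, 3) = -15

-15


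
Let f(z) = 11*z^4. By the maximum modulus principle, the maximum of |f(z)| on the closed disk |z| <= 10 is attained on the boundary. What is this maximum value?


Step 1: On |z| = 10, |f(z)| = 11 * |z|^4 = 11 * 10^4
Step 2: By maximum modulus principle, maximum is on boundary.
Step 3: Maximum = 11 * 10000 = 110000

110000


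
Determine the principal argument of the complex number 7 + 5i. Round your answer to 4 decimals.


Step 1: z = 7 + 5i
Step 2: arg(z) = atan2(5, 7)
Step 3: arg(z) = 0.6202

0.6202


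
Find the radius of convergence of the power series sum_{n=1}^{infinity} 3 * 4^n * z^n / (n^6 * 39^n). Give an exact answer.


Step 1: General term a_n = 3 * 4^n / (n^6 * 39^n)
Step 2: By the root test, |a_n|^(1/n) = 3^(1/n) * 4 / (n^(6/n) * 39) -> 4/39 as n -> infinity (since 3^(1/n) -> 1 and n^(6/n) -> 1)
Step 3: R = 1/lim|a_n|^(1/n) = 39/4

39/4


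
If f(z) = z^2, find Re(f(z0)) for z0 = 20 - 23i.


Step 1: z0 = 20 - 23i
Step 2: z0^2 = 20^2 - (-23)^2 - 920i
Step 3: real part = 400 - 529 = -129

-129


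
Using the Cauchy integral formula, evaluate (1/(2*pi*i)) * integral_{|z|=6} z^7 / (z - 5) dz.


Step 1: f(z) = z^7, a = 5 is inside |z| = 6
Step 2: By Cauchy integral formula: (1/(2pi*i)) * integral = f(a)
Step 3: f(5) = 5^7 = 78125

78125


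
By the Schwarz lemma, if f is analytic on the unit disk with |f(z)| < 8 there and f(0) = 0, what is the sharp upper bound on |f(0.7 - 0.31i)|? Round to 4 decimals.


Step 1: g = f/8 maps D -> D with g(0) = 0, so by the Schwarz lemma |g(z)| <= |z|, i.e. |f(z)| <= 8|z|; this is sharp (f(z) = 8z).
Step 2: |z0|^2 = 0.7^2 + (-0.31)^2 = 0.5861
Step 3: |z0| = sqrt(0.5861) = 0.765572
Step 4: Best bound = 8 * |z0| = 8 * 0.765572 = 6.1246

6.1246


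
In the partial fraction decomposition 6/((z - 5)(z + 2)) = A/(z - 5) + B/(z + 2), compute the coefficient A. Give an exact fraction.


Step 1: Multiply both sides by (z - 5) and set z = 5
Step 2: A = 6 / (5 + 2)
Step 3: A = 6 / 7
Step 4: A = 6/7

6/7


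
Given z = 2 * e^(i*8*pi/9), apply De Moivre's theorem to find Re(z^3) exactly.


Step 1: By De Moivre's theorem, z^3 = 2^3 * e^(i*3*8*pi/9) = 8 * (cos(8*pi/3) + i*sin(8*pi/3))
Step 2: |z|^3 = 2^3 = 8
Step 3: Reduce the angle mod 2*pi: 8*pi/3 - 2*pi = 2*pi/3
Step 4: cos(2*pi/3) = -1/2
Step 5: Re(z^3) = 8 * (-1/2) = -4

-4


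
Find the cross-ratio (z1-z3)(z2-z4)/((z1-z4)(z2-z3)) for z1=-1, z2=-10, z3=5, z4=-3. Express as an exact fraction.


Step 1: (z1-z3)(z2-z4) = (-6) * (-7) = 42
Step 2: (z1-z4)(z2-z3) = 2 * (-15) = -30
Step 3: Cross-ratio = -42/30 = -7/5

-7/5


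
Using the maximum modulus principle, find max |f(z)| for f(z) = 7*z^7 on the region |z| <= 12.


Step 1: On |z| = 12, |f(z)| = 7 * |z|^7 = 7 * 12^7
Step 2: By maximum modulus principle, maximum is on boundary.
Step 3: Maximum = 7 * 35831808 = 250822656

250822656


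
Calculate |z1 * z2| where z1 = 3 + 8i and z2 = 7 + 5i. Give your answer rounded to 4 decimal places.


Step 1: |z1| = sqrt(3^2 + 8^2) = sqrt(73)
Step 2: |z2| = sqrt(7^2 + 5^2) = sqrt(74)
Step 3: |z1*z2| = |z1|*|z2| = sqrt(73) * sqrt(74) = sqrt(73 * 74) = sqrt(5402)
Step 4: = 73.4983

73.4983


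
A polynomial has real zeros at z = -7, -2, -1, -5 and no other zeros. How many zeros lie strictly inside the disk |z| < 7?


Step 1: Check each root:
  z = -7: |-7| = 7 >= 7
  z = -2: |-2| = 2 < 7
  z = -1: |-1| = 1 < 7
  z = -5: |-5| = 5 < 7
Step 2: Count = 3

3


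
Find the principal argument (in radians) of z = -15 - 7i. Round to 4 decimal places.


Step 1: z = -15 - 7i
Step 2: arg(z) = atan2(-7, -15)
Step 3: arg(z) = -2.705

-2.705


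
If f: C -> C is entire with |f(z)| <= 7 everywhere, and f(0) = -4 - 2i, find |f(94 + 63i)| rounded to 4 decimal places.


Step 1: By Liouville's theorem, a bounded entire function is constant.
Step 2: f(z) = f(0) = -4 - 2i for all z.
Step 3: |f(w)| = |-4 - 2i| = sqrt(16 + 4)
Step 4: = 4.4721

4.4721


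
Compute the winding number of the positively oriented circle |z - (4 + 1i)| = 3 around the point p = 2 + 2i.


Step 1: Center c = (4, 1), radius = 3
Step 2: |p - c|^2 = (-2)^2 + 1^2 = 5
Step 3: r^2 = 9
Step 4: |p-c| < r so winding number = 1

1


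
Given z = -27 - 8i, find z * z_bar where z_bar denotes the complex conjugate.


Step 1: conj(z) = -27 + 8i
Step 2: z * conj(z) = (-27)^2 + (-8)^2
Step 3: = 729 + 64 = 793

793


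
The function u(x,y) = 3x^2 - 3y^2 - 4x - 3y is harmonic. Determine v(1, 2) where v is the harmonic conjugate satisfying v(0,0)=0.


Step 1: v_x = -u_y = 6y + 3
Step 2: v_y = u_x = 6x - 4
Step 3: v = 6xy + 3x - 4y + C
Step 4: v(0,0) = 0 => C = 0
Step 5: v(1, 2) = 7

7


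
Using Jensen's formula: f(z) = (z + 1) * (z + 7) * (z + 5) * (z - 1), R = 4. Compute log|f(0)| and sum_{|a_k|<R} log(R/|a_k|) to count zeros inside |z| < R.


Jensen's formula: (1/2pi)*integral log|f(Re^it)|dt = log|f(0)| + sum_{|a_k|<R} log(R/|a_k|)
Step 1: f(0) = 1 * 7 * 5 * (-1) = -35
Step 2: log|f(0)| = log|-1| + log|-7| + log|-5| + log|1| = 3.5553
Step 3: Zeros inside |z| < 4: -1, 1
Step 4: Jensen sum = log(4/1) + log(4/1) = 2.7726
Step 5: n(R) = number of terms in the Jensen sum = count of zeros inside |z| < 4 = 2

2


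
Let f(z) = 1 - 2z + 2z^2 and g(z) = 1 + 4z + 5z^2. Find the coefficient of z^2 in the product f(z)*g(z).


Step 1: z^2 term in f*g comes from: (1)*(5z^2) + (-2z)*(4z) + (2z^2)*(1)
Step 2: = 5 - 8 + 2
Step 3: = -1

-1


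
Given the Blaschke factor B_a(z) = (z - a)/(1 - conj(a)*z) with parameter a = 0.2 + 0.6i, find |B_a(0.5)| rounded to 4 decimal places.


Step 1: Numerator z0 - a = 0.5 - (0.2 + 0.6i) = 0.3 - 0.6i
Step 2: Denominator 1 - conj(a)*z0 = 1 - (0.2 - 0.6i)*0.5 = 0.9 + 0.3i
Step 3: |z0 - a|^2 = 0.3^2 + (-0.6)^2 = 0.45; |1 - conj(a)*z0|^2 = 0.9^2 + 0.3^2 = 0.9
Step 4: |B_a(0.5)| = sqrt(0.45 / 0.9) = sqrt(0.5)
Step 5: = 0.7071

0.7071


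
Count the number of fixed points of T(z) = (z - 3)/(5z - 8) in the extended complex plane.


Step 1: Fixed points satisfy T(z) = z
Step 2: 5z^2 - 9z + 3 = 0
Step 3: Discriminant = (-9)^2 - 4*5*3 = 21
Step 4: Number of fixed points = 2

2


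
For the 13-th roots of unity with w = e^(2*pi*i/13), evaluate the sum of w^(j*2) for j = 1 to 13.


Step 1: The sum sum_{j=1}^{n} w^(k*j) equals n if n | k, else 0.
Step 2: Here n = 13, k = 2
Step 3: Does n divide k? 13 | 2 -> False
Step 4: Sum = 0

0


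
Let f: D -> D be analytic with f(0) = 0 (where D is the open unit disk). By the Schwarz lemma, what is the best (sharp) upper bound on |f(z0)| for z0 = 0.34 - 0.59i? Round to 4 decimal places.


Step 1: Schwarz lemma: if f: D -> D is analytic with f(0) = 0, then |f(z)| <= |z| for all z in D, and this is sharp (f(z) = z).
Step 2: |z0|^2 = 0.34^2 + (-0.59)^2 = 0.4637
Step 3: |z0| = sqrt(0.4637) = 0.680955
Step 4: Best bound = |z0| = 0.681

0.681


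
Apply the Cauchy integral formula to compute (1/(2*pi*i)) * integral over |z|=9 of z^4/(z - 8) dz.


Step 1: f(z) = z^4, a = 8 is inside |z| = 9
Step 2: By Cauchy integral formula: (1/(2pi*i)) * integral = f(a)
Step 3: f(8) = 8^4 = 4096

4096


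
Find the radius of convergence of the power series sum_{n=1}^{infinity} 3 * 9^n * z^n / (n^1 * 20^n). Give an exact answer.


Step 1: General term a_n = 3 * 9^n / (n^1 * 20^n)
Step 2: By the root test, |a_n|^(1/n) = 3^(1/n) * 9 / (n^(1/n) * 20) -> 9/20 as n -> infinity (since 3^(1/n) -> 1 and n^(1/n) -> 1)
Step 3: R = 1/lim|a_n|^(1/n) = 20/9

20/9


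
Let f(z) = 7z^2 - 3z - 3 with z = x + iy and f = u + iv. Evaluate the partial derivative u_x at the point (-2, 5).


Step 1: f(z) = 7(x+iy)^2 - 3(x+iy) - 3
Step 2: u = 7(x^2 - y^2) - 3x - 3
Step 3: u_x = 14x - 3
Step 4: At (-2, 5): u_x = -28 - 3 = -31

-31


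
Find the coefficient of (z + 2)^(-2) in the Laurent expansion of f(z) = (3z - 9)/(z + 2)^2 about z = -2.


Step 1: Write the numerator in powers of (z + 2): 3z - 9 = 3(z + 2) + (3*(-2) - 9) = 3(z + 2) - 15
Step 2: Divide by (z + 2)^2: f(z) = -15(z + 2)^(-2) + 3(z + 2)^(-1)
Step 3: This finite sum is the Laurent series of f about z = -2.
Step 4: Coefficient of (z + 2)^(-2) = 3*(-2) - 9 = -15

-15


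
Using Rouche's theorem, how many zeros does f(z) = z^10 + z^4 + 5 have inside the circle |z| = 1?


Step 1: On |z| = 1 the three terms have sizes |z^10| = 1^10 = 1, |z^4| = 1^4 = 1, |5| = 5
Step 2: The dominant term is g(z) = 5; let h(z) = z^10 + z^4 so f = g + h
Step 3: On |z| = 1: |g| = 5 and |h| <= 1 + 1 = 2
Step 4: Since 5 > 2, |h| < |g| on |z| = 1, so by Rouche f has the same number of zeros as g inside |z| < 1
Step 5: g(z) = 5 is a nonzero constant with no zeros inside |z| < 1. Answer = 0

0


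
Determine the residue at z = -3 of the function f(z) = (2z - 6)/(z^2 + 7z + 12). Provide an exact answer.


Step 1: Q(z) = z^2 + 7z + 12 = (z + 3)(z + 4)
Step 2: Q'(z) = 2z + 7
Step 3: Q'(-3) = 1, P(-3) = -12
Step 4: Res = P(-3)/Q'(-3) = -12/1 = -12

-12


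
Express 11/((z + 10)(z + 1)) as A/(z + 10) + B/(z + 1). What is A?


Step 1: Multiply both sides by (z + 10) and set z = -10
Step 2: A = 11 / (-10 + 1)
Step 3: A = 11 / (-9)
Step 4: A = -11/9

-11/9


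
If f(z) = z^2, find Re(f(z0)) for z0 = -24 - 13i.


Step 1: z0 = -24 - 13i
Step 2: z0^2 = (-24)^2 - (-13)^2 + 624i
Step 3: real part = 576 - 169 = 407

407


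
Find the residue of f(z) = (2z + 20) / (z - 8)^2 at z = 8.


Step 1: Pole of order 2 at z = 8
Step 2: Res = lim d/dz [(z - 8)^2 * f(z)] as z -> 8
Step 3: (z - 8)^2 * f(z) = 2z + 20
Step 4: d/dz[2z + 20] = 2

2


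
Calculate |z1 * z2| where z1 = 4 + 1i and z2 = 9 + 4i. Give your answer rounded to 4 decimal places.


Step 1: |z1| = sqrt(4^2 + 1^2) = sqrt(17)
Step 2: |z2| = sqrt(9^2 + 4^2) = sqrt(97)
Step 3: |z1*z2| = |z1|*|z2| = sqrt(17) * sqrt(97) = sqrt(17 * 97) = sqrt(1649)
Step 4: = 40.6079

40.6079


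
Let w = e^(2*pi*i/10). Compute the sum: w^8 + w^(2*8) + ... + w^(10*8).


Step 1: The sum sum_{j=1}^{n} w^(k*j) equals n if n | k, else 0.
Step 2: Here n = 10, k = 8
Step 3: Does n divide k? 10 | 8 -> False
Step 4: Sum = 0

0


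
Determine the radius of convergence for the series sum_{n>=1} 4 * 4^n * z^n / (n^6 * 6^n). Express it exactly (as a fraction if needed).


Step 1: General term a_n = 4 * 4^n / (n^6 * 6^n)
Step 2: By the root test, |a_n|^(1/n) = 4^(1/n) * 4 / (n^(6/n) * 6) -> 4/6 as n -> infinity (since 4^(1/n) -> 1 and n^(6/n) -> 1)
Step 3: R = 1/lim|a_n|^(1/n) = 6/4 = 3/2

3/2


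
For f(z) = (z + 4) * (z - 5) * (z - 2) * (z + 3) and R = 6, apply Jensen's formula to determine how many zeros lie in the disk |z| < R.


Jensen's formula: (1/2pi)*integral log|f(Re^it)|dt = log|f(0)| + sum_{|a_k|<R} log(R/|a_k|)
Step 1: f(0) = 4 * (-5) * (-2) * 3 = 120
Step 2: log|f(0)| = log|-4| + log|5| + log|2| + log|-3| = 4.7875
Step 3: Zeros inside |z| < 6: -4, 5, 2, -3
Step 4: Jensen sum = log(6/4) + log(6/5) + log(6/2) + log(6/3) = 2.3795
Step 5: n(R) = number of terms in the Jensen sum = count of zeros inside |z| < 6 = 4

4


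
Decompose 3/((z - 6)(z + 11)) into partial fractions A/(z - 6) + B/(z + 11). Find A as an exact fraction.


Step 1: Multiply both sides by (z - 6) and set z = 6
Step 2: A = 3 / (6 + 11)
Step 3: A = 3 / 17
Step 4: A = 3/17

3/17


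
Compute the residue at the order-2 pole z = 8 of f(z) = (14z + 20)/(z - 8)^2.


Step 1: Pole of order 2 at z = 8
Step 2: Res = lim d/dz [(z - 8)^2 * f(z)] as z -> 8
Step 3: (z - 8)^2 * f(z) = 14z + 20
Step 4: d/dz[14z + 20] = 14

14


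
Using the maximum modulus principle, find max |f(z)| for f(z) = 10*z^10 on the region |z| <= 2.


Step 1: On |z| = 2, |f(z)| = 10 * |z|^10 = 10 * 2^10
Step 2: By maximum modulus principle, maximum is on boundary.
Step 3: Maximum = 10 * 1024 = 10240

10240


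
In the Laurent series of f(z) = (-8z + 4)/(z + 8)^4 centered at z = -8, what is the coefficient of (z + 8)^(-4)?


Step 1: Write the numerator in powers of (z + 8): -8z + 4 = -8(z + 8) + (-8*(-8) + 4) = -8(z + 8) + 68
Step 2: Divide by (z + 8)^4: f(z) = 68(z + 8)^(-4) - 8(z + 8)^(-3)
Step 3: This finite sum is the Laurent series of f about z = -8.
Step 4: Coefficient of (z + 8)^(-4) = -8*(-8) + 4 = 68

68


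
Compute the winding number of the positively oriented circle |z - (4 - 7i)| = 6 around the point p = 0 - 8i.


Step 1: Center c = (4, -7), radius = 6
Step 2: |p - c|^2 = (-4)^2 + (-1)^2 = 17
Step 3: r^2 = 36
Step 4: |p-c| < r so winding number = 1

1


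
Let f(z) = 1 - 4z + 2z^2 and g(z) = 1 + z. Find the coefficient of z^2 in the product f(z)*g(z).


Step 1: z^2 term in f*g comes from: (1)*(0) + (-4z)*(z) + (2z^2)*(1)
Step 2: = 0 - 4 + 2
Step 3: = -2

-2


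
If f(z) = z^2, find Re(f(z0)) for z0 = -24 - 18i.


Step 1: z0 = -24 - 18i
Step 2: z0^2 = (-24)^2 - (-18)^2 + 864i
Step 3: real part = 576 - 324 = 252

252


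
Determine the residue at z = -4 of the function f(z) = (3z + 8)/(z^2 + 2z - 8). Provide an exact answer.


Step 1: Q(z) = z^2 + 2z - 8 = (z + 4)(z - 2)
Step 2: Q'(z) = 2z + 2
Step 3: Q'(-4) = -6, P(-4) = -4
Step 4: Res = P(-4)/Q'(-4) = -4/(-6) = 2/3

2/3


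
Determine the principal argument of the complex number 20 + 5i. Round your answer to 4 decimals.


Step 1: z = 20 + 5i
Step 2: arg(z) = atan2(5, 20)
Step 3: arg(z) = 0.245

0.245


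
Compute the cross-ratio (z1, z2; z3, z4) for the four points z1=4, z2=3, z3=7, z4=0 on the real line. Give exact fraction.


Step 1: (z1-z3)(z2-z4) = (-3) * 3 = -9
Step 2: (z1-z4)(z2-z3) = 4 * (-4) = -16
Step 3: Cross-ratio = 9/16 = 9/16

9/16


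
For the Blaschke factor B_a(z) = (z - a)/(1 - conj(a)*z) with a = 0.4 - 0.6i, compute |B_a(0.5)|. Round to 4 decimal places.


Step 1: Numerator z0 - a = 0.5 - (0.4 - 0.6i) = 0.1 + 0.6i
Step 2: Denominator 1 - conj(a)*z0 = 1 - (0.4 + 0.6i)*0.5 = 0.8 - 0.3i
Step 3: |z0 - a|^2 = 0.1^2 + 0.6^2 = 0.37; |1 - conj(a)*z0|^2 = 0.8^2 + (-0.3)^2 = 0.73
Step 4: |B_a(0.5)| = sqrt(0.37 / 0.73) = sqrt(0.506849)
Step 5: = 0.7119

0.7119


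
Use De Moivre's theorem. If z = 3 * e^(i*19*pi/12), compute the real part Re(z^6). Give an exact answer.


Step 1: By De Moivre's theorem, z^6 = 3^6 * e^(i*6*19*pi/12) = 729 * (cos(19*pi/2) + i*sin(19*pi/2))
Step 2: |z|^6 = 3^6 = 729
Step 3: Reduce the angle mod 2*pi: 19*pi/2 - 8*pi = 3*pi/2
Step 4: cos(3*pi/2) = 0
Step 5: Re(z^6) = 729 * 0 = 0

0


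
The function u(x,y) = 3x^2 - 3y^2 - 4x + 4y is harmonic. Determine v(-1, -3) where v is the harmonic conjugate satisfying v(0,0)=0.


Step 1: v_x = -u_y = 6y - 4
Step 2: v_y = u_x = 6x - 4
Step 3: v = 6xy - 4x - 4y + C
Step 4: v(0,0) = 0 => C = 0
Step 5: v(-1, -3) = 34

34


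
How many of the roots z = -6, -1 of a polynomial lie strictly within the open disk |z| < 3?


Step 1: Check each root:
  z = -6: |-6| = 6 >= 3
  z = -1: |-1| = 1 < 3
Step 2: Count = 1

1


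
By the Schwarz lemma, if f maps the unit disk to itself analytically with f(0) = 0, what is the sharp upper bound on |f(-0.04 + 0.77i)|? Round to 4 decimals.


Step 1: Schwarz lemma: if f: D -> D is analytic with f(0) = 0, then |f(z)| <= |z| for all z in D, and this is sharp (f(z) = z).
Step 2: |z0|^2 = (-0.04)^2 + 0.77^2 = 0.5945
Step 3: |z0| = sqrt(0.5945) = 0.771038
Step 4: Best bound = |z0| = 0.771

0.771


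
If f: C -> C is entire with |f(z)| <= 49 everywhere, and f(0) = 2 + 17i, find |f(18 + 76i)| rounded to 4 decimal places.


Step 1: By Liouville's theorem, a bounded entire function is constant.
Step 2: f(z) = f(0) = 2 + 17i for all z.
Step 3: |f(w)| = |2 + 17i| = sqrt(4 + 289)
Step 4: = 17.1172

17.1172


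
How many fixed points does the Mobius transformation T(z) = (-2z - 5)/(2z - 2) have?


Step 1: Fixed points satisfy T(z) = z
Step 2: 2z^2 + 5 = 0
Step 3: Discriminant = 0^2 - 4*2*5 = -40
Step 4: Number of fixed points = 2

2


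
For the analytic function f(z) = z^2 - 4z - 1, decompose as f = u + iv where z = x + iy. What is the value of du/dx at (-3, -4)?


Step 1: f(z) = (x+iy)^2 - 4(x+iy) - 1
Step 2: u = (x^2 - y^2) - 4x - 1
Step 3: u_x = 2x - 4
Step 4: At (-3, -4): u_x = -6 - 4 = -10

-10


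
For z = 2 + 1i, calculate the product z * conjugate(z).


Step 1: conj(z) = 2 - 1i
Step 2: z * conj(z) = 2^2 + 1^2
Step 3: = 4 + 1 = 5

5


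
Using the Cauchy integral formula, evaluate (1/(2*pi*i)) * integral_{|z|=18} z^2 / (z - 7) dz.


Step 1: f(z) = z^2, a = 7 is inside |z| = 18
Step 2: By Cauchy integral formula: (1/(2pi*i)) * integral = f(a)
Step 3: f(7) = 7^2 = 49

49


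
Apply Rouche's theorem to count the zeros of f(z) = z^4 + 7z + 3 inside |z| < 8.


Step 1: On |z| = 8 the three terms have sizes |z^4| = 8^4 = 4096, |7z| = 7*8 = 56, |3| = 3
Step 2: The dominant term is g(z) = z^4; let h(z) = 7z + 3 so f = g + h
Step 3: On |z| = 8: |g| = 4096 and |h| <= 56 + 3 = 59
Step 4: Since 4096 > 59, |h| < |g| on |z| = 8, so by Rouche f has the same number of zeros as g inside |z| < 8
Step 5: g(z) = z^4 has 4 zeros (all at the origin) inside |z| < 8. Answer = 4

4


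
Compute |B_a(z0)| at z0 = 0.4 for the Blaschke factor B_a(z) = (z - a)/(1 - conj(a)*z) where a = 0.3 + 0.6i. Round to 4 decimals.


Step 1: Numerator z0 - a = 0.4 - (0.3 + 0.6i) = 0.1 - 0.6i
Step 2: Denominator 1 - conj(a)*z0 = 1 - (0.3 - 0.6i)*0.4 = 0.88 + 0.24i
Step 3: |z0 - a|^2 = 0.1^2 + (-0.6)^2 = 0.37; |1 - conj(a)*z0|^2 = 0.88^2 + 0.24^2 = 0.832
Step 4: |B_a(0.4)| = sqrt(0.37 / 0.832) = sqrt(0.444712)
Step 5: = 0.6669

0.6669


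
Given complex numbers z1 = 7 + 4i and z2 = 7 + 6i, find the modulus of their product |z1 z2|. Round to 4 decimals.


Step 1: |z1| = sqrt(7^2 + 4^2) = sqrt(65)
Step 2: |z2| = sqrt(7^2 + 6^2) = sqrt(85)
Step 3: |z1*z2| = |z1|*|z2| = sqrt(65) * sqrt(85) = sqrt(65 * 85) = sqrt(5525)
Step 4: = 74.3303

74.3303


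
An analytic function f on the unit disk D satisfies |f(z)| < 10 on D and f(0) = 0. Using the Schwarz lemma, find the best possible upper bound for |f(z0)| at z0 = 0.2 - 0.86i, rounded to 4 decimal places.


Step 1: g = f/10 maps D -> D with g(0) = 0, so by the Schwarz lemma |g(z)| <= |z|, i.e. |f(z)| <= 10|z|; this is sharp (f(z) = 10z).
Step 2: |z0|^2 = 0.2^2 + (-0.86)^2 = 0.7796
Step 3: |z0| = sqrt(0.7796) = 0.88295
Step 4: Best bound = 10 * |z0| = 10 * 0.88295 = 8.8295

8.8295
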